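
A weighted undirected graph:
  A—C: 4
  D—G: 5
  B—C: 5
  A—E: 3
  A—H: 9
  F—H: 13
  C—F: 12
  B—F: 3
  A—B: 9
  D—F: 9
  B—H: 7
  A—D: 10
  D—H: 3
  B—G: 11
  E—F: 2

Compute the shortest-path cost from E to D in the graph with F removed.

13

Comparing a few candidate routes:
E -> A -> B -> H -> D: 3 + 9 + 7 + 3 = 22
E -> A -> C -> B -> H -> D: 3 + 4 + 5 + 7 + 3 = 22
E -> A -> H -> D: 3 + 9 + 3 = 15
E -> A -> D: 3 + 10 = 13
Best route has total 13.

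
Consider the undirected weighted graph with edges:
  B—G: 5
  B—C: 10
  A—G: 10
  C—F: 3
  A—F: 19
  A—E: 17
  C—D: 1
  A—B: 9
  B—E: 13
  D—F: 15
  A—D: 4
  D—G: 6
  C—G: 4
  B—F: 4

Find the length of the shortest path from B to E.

13

Comparing a few candidate routes:
B -> A -> E: 9 + 17 = 26
B -> G -> D -> A -> E: 5 + 6 + 4 + 17 = 32
B -> E: 13
B -> G -> C -> D -> A -> E: 5 + 4 + 1 + 4 + 17 = 31
B -> F -> C -> D -> A -> E: 4 + 3 + 1 + 4 + 17 = 29
The minimum is 13.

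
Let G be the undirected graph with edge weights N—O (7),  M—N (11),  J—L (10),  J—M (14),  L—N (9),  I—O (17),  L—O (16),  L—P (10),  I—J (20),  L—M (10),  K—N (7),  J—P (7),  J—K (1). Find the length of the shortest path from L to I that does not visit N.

Checking several routes:
L → J → I: 10 + 20 = 30
L → P → J → I: 10 + 7 + 20 = 37
L → O → I: 16 + 17 = 33
Best route has total 30.

30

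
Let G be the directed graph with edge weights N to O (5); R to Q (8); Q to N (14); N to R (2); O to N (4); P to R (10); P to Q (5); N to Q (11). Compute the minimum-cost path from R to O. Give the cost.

27

Routes from R to O:
R -> Q -> N -> O: 8 + 14 + 5 = 27
Shortest: 27.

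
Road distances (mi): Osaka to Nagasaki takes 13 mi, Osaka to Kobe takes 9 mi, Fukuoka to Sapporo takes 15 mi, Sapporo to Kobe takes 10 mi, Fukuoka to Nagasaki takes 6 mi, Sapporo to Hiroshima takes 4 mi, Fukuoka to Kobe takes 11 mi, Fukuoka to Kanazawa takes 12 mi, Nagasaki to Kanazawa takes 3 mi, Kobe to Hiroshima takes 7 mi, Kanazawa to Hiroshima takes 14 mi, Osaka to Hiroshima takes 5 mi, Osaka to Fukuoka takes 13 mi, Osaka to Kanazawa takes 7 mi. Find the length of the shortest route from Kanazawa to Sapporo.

16

Checking several routes:
Kanazawa - Nagasaki - Fukuoka - Sapporo: 3 + 6 + 15 = 24
Kanazawa - Osaka - Kobe - Sapporo: 7 + 9 + 10 = 26
Kanazawa - Nagasaki - Osaka - Hiroshima - Sapporo: 3 + 13 + 5 + 4 = 25
Kanazawa - Hiroshima - Sapporo: 14 + 4 = 18
Kanazawa - Osaka - Hiroshima - Sapporo: 7 + 5 + 4 = 16
Best route has total 16 mi.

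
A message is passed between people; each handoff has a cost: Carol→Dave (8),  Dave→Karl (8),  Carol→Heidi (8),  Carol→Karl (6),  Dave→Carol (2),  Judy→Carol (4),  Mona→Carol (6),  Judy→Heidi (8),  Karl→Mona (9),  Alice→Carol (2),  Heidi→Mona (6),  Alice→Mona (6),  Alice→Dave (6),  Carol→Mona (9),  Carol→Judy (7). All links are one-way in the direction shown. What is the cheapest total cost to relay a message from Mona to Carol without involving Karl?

Routes from Mona to Carol avoiding Karl:
Mona-Carol: 6
The minimum is 6.

6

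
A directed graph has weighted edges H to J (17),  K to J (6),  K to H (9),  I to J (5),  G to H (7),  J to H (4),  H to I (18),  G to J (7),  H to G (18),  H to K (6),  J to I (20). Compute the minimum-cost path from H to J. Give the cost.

12

Routes from H to J:
H→I→J: 18 + 5 = 23
H→K→J: 6 + 6 = 12
H→G→J: 18 + 7 = 25
H→J: 17
Shortest: 12.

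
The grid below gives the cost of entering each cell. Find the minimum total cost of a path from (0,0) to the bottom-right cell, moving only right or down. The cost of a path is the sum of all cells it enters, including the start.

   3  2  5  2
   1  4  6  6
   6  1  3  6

18

One optimal route is [0,0] [1,0] [1,1] [2,1] [2,2] [2,3].
Its cost is 3 + 1 + 4 + 1 + 3 + 6 = 18.
(Top row then right column would cost 24.)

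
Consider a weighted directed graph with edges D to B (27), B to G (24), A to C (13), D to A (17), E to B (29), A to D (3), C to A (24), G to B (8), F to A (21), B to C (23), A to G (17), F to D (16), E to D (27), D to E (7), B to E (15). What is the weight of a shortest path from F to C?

Checking several routes:
F-A-D-B-C: 21 + 3 + 27 + 23 = 74
F-A-G-B-C: 21 + 17 + 8 + 23 = 69
F-D-A-C: 16 + 17 + 13 = 46
F-D-B-C: 16 + 27 + 23 = 66
F-A-C: 21 + 13 = 34
Shortest: 34.

34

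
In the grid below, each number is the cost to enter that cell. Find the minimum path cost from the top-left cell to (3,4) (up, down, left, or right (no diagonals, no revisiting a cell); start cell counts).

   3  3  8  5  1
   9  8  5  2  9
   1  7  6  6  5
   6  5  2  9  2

34

Cheapest: r0c0 -> r0c1 -> r0c2 -> r0c3 -> r1c3 -> r2c3 -> r2c4 -> r3c4
  3 + 3 + 8 + 5 + 2 + 6 + 5 + 2 = 34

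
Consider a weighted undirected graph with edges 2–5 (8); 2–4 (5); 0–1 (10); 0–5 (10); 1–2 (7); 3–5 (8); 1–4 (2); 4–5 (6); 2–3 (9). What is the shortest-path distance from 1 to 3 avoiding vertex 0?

Checking several routes:
1-4-2-3: 2 + 5 + 9 = 16
1-2-3: 7 + 9 = 16
1-4-2-5-3: 2 + 5 + 8 + 8 = 23
1-2-5-3: 7 + 8 + 8 = 23
1-4-5-2-3: 2 + 6 + 8 + 9 = 25
1-4-5-3: 2 + 6 + 8 = 16
Shortest: 16.

16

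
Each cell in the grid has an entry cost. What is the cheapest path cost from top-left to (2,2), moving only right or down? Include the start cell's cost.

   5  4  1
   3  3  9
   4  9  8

Take [0,0]→[0,1]→[0,2]→[1,2]→[2,2] for a total of 5 + 4 + 1 + 9 + 8 = 27.

27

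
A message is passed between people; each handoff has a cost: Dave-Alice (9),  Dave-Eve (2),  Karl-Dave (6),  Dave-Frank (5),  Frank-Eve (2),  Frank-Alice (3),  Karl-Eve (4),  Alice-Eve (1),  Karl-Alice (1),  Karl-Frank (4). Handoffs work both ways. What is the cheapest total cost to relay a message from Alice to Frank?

Some routes from Alice to Frank:
Alice → Eve → Frank: 1 + 2 = 3
Alice → Karl → Frank: 1 + 4 = 5
Alice → Eve → Dave → Frank: 1 + 2 + 5 = 8
Alice → Frank: 3
Alice → Karl → Eve → Frank: 1 + 4 + 2 = 7
The minimum is 3.

3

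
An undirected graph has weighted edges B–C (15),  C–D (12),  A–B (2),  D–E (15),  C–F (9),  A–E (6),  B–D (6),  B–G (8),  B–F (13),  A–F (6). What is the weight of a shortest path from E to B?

A few of the E→B routes:
E -> A -> F -> C -> B: 6 + 6 + 9 + 15 = 36
E -> A -> B: 6 + 2 = 8
E -> A -> F -> B: 6 + 6 + 13 = 25
E -> D -> B: 15 + 6 = 21
E -> D -> C -> B: 15 + 12 + 15 = 42
E -> A -> F -> C -> D -> B: 6 + 6 + 9 + 12 + 6 = 39
The minimum is 8.

8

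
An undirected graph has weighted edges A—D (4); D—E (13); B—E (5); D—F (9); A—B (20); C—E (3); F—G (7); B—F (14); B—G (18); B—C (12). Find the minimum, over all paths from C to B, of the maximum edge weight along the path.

Routes from C to B:
C → E → D → F → B: max(3, 13, 9, 14) = 14
C → B: max(12) = 12
C → E → B: max(3, 5) = 5
C → E → D → F → G → B: max(3, 13, 9, 7, 18) = 18
C → E → D → A → B: max(3, 13, 4, 20) = 20
The minimum achievable maximum is 5.

5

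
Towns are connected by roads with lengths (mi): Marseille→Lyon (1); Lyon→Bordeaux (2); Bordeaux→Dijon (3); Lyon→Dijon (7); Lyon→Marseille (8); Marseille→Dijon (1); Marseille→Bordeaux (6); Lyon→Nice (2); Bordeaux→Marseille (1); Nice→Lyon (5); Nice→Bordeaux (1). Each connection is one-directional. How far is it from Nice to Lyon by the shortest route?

Routes from Nice to Lyon:
Nice → Lyon: 5
Nice → Bordeaux → Marseille → Lyon: 1 + 1 + 1 = 3
The minimum is 3 mi.

3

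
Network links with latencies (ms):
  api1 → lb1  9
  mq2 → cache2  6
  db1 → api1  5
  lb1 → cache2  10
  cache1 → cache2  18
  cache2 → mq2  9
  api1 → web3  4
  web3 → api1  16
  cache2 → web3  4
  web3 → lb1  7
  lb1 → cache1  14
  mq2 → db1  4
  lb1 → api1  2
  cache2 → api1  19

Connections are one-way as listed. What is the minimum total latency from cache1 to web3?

Routes from cache1 to web3:
cache1 - cache2 - web3: 18 + 4 = 22
cache1 - cache2 - mq2 - db1 - api1 - web3: 18 + 9 + 4 + 5 + 4 = 40
cache1 - cache2 - api1 - web3: 18 + 19 + 4 = 41
The minimum is 22 ms.

22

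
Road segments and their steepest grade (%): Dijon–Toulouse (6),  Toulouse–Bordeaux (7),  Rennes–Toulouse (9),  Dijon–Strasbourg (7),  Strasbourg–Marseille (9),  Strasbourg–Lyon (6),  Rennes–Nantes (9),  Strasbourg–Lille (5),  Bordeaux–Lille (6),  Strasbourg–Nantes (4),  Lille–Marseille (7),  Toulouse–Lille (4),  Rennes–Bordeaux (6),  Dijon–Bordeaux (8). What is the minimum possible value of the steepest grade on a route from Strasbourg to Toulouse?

Some routes from Strasbourg to Toulouse:
Strasbourg - Lille - Bordeaux - Toulouse: max(5, 6, 7) = 7
Strasbourg - Lille - Toulouse: max(5, 4) = 5
Strasbourg - Dijon - Toulouse: max(7, 6) = 7
Smallest bottleneck: 5%.

5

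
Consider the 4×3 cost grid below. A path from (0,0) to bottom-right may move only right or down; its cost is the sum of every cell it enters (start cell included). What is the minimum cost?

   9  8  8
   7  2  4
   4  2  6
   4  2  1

23

One optimal route is (0,0) (1,0) (1,1) (2,1) (3,1) (3,2).
Its cost is 9 + 7 + 2 + 2 + 2 + 1 = 23.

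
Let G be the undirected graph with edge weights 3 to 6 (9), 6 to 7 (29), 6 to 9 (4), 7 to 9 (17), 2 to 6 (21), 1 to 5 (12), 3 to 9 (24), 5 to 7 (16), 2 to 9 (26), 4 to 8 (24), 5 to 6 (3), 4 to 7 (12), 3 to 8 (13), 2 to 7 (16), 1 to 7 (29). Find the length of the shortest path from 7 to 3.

Some routes from 7 to 3:
7 → 9 → 6 → 3: 17 + 4 + 9 = 30
7 → 6 → 3: 29 + 9 = 38
7 → 5 → 6 → 3: 16 + 3 + 9 = 28
Best route has total 28.

28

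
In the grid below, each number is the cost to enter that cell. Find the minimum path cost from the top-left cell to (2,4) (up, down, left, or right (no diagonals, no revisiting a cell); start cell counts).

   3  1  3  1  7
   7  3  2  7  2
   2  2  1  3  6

19

Best path: r0c0 r0c1 r0c2 r1c2 r2c2 r2c3 r2c4
Cost: 3 + 1 + 3 + 2 + 1 + 3 + 6 = 19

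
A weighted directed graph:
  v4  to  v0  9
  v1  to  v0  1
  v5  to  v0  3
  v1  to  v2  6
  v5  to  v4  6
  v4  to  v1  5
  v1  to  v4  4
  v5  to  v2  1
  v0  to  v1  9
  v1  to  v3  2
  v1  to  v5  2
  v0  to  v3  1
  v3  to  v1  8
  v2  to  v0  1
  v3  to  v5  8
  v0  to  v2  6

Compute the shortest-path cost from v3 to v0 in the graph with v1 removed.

10

Candidate routes:
v3 → v5 → v2 → v0: 8 + 1 + 1 = 10
v3 → v5 → v4 → v0: 8 + 6 + 9 = 23
v3 → v5 → v0: 8 + 3 = 11
Shortest: 10.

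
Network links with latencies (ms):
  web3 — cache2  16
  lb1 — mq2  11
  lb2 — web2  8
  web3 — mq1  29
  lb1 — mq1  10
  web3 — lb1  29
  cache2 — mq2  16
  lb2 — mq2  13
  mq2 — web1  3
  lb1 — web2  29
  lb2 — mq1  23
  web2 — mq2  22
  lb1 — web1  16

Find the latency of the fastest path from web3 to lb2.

A few of the web3→lb2 routes:
web3-lb1-mq2-lb2: 29 + 11 + 13 = 53
web3-cache2-mq2-lb2: 16 + 16 + 13 = 45
web3-mq1-lb2: 29 + 23 = 52
web3-lb1-web1-mq2-lb2: 29 + 16 + 3 + 13 = 61
Shortest: 45 ms.

45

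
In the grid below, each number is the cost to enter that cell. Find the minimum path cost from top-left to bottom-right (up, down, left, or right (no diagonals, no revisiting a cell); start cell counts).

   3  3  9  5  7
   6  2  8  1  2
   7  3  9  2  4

Best path: [0,0] → [0,1] → [1,1] → [1,2] → [1,3] → [1,4] → [2,4]
Cost: 3 + 3 + 2 + 8 + 1 + 2 + 4 = 23

23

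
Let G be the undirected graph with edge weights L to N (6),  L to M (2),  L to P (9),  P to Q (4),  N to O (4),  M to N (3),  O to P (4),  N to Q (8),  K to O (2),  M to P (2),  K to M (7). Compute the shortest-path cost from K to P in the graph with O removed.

Comparing a few candidate routes:
K -> M -> P: 7 + 2 = 9
K -> M -> L -> P: 7 + 2 + 9 = 18
K -> M -> N -> Q -> P: 7 + 3 + 8 + 4 = 22
Best route has total 9.

9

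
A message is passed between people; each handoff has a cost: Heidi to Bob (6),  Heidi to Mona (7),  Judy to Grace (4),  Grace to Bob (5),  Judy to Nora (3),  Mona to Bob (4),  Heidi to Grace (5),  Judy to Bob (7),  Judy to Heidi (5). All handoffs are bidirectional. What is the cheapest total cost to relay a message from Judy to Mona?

A few of the Judy→Mona routes:
Judy → Bob → Mona: 7 + 4 = 11
Judy → Heidi → Mona: 5 + 7 = 12
Judy → Heidi → Bob → Mona: 5 + 6 + 4 = 15
Judy → Grace → Bob → Mona: 4 + 5 + 4 = 13
Judy → Grace → Heidi → Mona: 4 + 5 + 7 = 16
The minimum is 11.

11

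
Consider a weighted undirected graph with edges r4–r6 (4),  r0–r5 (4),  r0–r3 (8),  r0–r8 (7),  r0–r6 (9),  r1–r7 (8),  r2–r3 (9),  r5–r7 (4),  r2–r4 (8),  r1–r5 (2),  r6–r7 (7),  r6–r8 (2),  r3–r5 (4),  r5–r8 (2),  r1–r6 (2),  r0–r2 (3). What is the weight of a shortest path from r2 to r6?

11

Checking several routes:
r2 - r0 - r5 - r1 - r6: 3 + 4 + 2 + 2 = 11
r2 - r0 - r8 - r6: 3 + 7 + 2 = 12
r2 - r0 - r6: 3 + 9 = 12
r2 - r0 - r5 - r8 - r6: 3 + 4 + 2 + 2 = 11
The minimum is 11.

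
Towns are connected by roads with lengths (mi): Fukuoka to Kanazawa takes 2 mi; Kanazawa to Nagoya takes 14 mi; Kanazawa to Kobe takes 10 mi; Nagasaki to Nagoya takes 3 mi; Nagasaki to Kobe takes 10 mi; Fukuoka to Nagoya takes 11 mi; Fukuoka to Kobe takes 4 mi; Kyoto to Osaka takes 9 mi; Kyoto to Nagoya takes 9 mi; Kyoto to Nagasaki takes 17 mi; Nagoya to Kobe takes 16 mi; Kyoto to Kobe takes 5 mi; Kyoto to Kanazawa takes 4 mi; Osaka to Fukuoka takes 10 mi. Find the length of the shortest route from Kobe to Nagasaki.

10

Some routes from Kobe to Nagasaki:
Kobe→Nagasaki: 10
Kobe→Kyoto→Nagoya→Nagasaki: 5 + 9 + 3 = 17
Kobe→Fukuoka→Nagoya→Nagasaki: 4 + 11 + 3 = 18
Kobe→Nagoya→Nagasaki: 16 + 3 = 19
Best route has total 10 mi.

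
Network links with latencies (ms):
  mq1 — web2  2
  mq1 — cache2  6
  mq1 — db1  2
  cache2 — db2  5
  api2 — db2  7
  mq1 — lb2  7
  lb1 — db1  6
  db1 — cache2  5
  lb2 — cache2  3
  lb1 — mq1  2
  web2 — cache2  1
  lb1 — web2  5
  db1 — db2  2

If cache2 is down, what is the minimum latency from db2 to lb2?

11

Candidate routes:
db2 -> db1 -> lb1 -> web2 -> mq1 -> lb2: 2 + 6 + 5 + 2 + 7 = 22
db2 -> db1 -> mq1 -> lb2: 2 + 2 + 7 = 11
db2 -> db1 -> lb1 -> mq1 -> lb2: 2 + 6 + 2 + 7 = 17
Shortest: 11 ms.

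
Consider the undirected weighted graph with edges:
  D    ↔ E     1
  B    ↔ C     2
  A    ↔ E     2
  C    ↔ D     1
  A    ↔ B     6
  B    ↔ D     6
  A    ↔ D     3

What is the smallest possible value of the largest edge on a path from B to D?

2

Candidate routes:
B-A-E-D: max(6, 2, 1) = 6
B-C-D: max(2, 1) = 2
B-D: max(6) = 6
B-A-D: max(6, 3) = 6
Best route has worst link 2.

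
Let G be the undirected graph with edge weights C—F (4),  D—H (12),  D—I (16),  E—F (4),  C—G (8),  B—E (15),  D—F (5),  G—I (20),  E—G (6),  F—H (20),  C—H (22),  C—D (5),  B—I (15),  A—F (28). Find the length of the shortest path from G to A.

Comparing a few candidate routes:
G-C-D-F-A: 8 + 5 + 5 + 28 = 46
G-E-F-A: 6 + 4 + 28 = 38
G-C-F-A: 8 + 4 + 28 = 40
G-I-D-F-A: 20 + 16 + 5 + 28 = 69
G-C-D-H-F-A: 8 + 5 + 12 + 20 + 28 = 73
Shortest: 38.

38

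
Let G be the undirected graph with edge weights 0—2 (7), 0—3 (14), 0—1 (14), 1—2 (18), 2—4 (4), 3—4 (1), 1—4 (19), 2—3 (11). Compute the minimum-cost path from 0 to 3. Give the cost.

Some routes from 0 to 3:
0 -> 2 -> 3: 7 + 11 = 18
0 -> 1 -> 4 -> 3: 14 + 19 + 1 = 34
0 -> 3: 14
0 -> 2 -> 4 -> 3: 7 + 4 + 1 = 12
Best route has total 12.

12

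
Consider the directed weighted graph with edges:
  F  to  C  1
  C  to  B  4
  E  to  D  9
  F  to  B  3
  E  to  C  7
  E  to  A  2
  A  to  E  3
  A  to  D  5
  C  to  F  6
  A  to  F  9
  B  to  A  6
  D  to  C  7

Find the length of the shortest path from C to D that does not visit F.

15

Candidate routes:
C → B → A → E → D: 4 + 6 + 3 + 9 = 22
C → B → A → D: 4 + 6 + 5 = 15
The minimum is 15.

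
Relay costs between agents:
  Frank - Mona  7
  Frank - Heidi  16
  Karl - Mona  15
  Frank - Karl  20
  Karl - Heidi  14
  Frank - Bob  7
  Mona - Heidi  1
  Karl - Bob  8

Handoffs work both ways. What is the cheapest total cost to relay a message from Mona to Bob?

A few of the Mona→Bob routes:
Mona → Frank → Bob: 7 + 7 = 14
Mona → Heidi → Karl → Frank → Bob: 1 + 14 + 20 + 7 = 42
Mona → Karl → Bob: 15 + 8 = 23
Mona → Heidi → Frank → Bob: 1 + 16 + 7 = 24
Mona → Frank → Karl → Bob: 7 + 20 + 8 = 35
Mona → Heidi → Karl → Bob: 1 + 14 + 8 = 23
Best route has total 14.

14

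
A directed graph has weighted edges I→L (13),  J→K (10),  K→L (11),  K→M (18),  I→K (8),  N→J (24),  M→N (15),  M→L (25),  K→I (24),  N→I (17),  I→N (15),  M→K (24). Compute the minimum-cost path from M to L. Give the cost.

Checking several routes:
M-L: 25
M-N-I-K-L: 15 + 17 + 8 + 11 = 51
M-N-I-L: 15 + 17 + 13 = 45
M-K-L: 24 + 11 = 35
Best route has total 25.

25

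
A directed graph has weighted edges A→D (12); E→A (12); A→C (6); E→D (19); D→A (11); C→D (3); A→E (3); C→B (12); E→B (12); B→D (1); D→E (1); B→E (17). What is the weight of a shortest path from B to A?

12

Routes from B to A:
B - D - A: 1 + 11 = 12
B - D - E - A: 1 + 1 + 12 = 14
B - E - D - A: 17 + 19 + 11 = 47
B - E - A: 17 + 12 = 29
The minimum is 12.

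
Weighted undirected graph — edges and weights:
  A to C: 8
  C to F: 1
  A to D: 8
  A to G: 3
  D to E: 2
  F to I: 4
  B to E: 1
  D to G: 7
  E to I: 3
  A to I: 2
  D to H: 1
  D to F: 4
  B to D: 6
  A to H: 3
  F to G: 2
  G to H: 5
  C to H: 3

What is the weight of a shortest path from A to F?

Comparing a few candidate routes:
A → H → D → F: 3 + 1 + 4 = 8
A → I → F: 2 + 4 = 6
A → H → C → F: 3 + 3 + 1 = 7
A → G → F: 3 + 2 = 5
Best route has total 5.

5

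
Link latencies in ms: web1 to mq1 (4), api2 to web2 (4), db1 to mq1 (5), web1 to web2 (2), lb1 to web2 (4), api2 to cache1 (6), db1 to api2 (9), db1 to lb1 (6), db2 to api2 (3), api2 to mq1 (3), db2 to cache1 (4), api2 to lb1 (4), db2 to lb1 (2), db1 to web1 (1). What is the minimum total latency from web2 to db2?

6

A few of the web2→db2 routes:
web2 → lb1 → db2: 4 + 2 = 6
web2 → api2 → lb1 → db2: 4 + 4 + 2 = 10
web2 → lb1 → api2 → db2: 4 + 4 + 3 = 11
web2 → api2 → db2: 4 + 3 = 7
Best route has total 6 ms.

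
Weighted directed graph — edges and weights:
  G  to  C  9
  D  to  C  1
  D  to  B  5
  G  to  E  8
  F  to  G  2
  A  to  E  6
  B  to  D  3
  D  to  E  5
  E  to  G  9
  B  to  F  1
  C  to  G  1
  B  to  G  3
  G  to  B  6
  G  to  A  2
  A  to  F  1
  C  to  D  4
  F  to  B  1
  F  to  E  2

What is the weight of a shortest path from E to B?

13

Paths from E to B:
E → G → B: 9 + 6 = 15
E → G → C → D → B: 9 + 9 + 4 + 5 = 27
E → G → A → F → B: 9 + 2 + 1 + 1 = 13
Best route has total 13.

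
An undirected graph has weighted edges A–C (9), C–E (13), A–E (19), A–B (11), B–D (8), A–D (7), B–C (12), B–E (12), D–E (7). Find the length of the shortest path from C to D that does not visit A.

Paths from C to D avoiding A:
C - E - B - D: 13 + 12 + 8 = 33
C - B - D: 12 + 8 = 20
C - E - D: 13 + 7 = 20
C - B - E - D: 12 + 12 + 7 = 31
Shortest: 20.

20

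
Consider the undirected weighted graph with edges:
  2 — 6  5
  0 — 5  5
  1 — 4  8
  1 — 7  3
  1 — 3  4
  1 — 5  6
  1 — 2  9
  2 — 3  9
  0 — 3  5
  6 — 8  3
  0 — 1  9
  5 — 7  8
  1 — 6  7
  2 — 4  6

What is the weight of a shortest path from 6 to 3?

11

A few of the 6→3 routes:
6 - 1 - 3: 7 + 4 = 11
6 - 1 - 0 - 3: 7 + 9 + 5 = 21
6 - 2 - 1 - 3: 5 + 9 + 4 = 18
6 - 2 - 3: 5 + 9 = 14
6 - 2 - 4 - 1 - 3: 5 + 6 + 8 + 4 = 23
Best route has total 11.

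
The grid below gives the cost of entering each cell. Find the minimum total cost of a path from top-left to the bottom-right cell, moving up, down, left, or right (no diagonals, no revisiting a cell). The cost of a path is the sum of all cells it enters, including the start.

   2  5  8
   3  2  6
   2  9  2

One optimal route is r0c0 → r1c0 → r1c1 → r1c2 → r2c2.
Its cost is 2 + 3 + 2 + 6 + 2 = 15.

15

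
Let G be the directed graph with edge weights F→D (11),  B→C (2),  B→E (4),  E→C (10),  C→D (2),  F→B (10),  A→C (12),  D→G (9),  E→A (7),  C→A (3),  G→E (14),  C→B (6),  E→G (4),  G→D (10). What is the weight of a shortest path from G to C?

24

Paths from G to C:
G→E→C: 14 + 10 = 24
G→E→A→C: 14 + 7 + 12 = 33
The minimum is 24.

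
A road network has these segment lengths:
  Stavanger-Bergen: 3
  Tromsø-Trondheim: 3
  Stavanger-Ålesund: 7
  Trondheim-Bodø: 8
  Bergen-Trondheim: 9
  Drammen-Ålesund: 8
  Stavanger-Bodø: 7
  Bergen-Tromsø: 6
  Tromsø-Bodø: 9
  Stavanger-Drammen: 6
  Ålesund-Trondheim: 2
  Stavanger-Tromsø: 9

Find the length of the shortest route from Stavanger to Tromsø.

A few of the Stavanger→Tromsø routes:
Stavanger → Bergen → Tromsø: 3 + 6 = 9
Stavanger → Ålesund → Trondheim → Tromsø: 7 + 2 + 3 = 12
Stavanger → Tromsø: 9
Stavanger → Bergen → Trondheim → Tromsø: 3 + 9 + 3 = 15
The minimum is 9.

9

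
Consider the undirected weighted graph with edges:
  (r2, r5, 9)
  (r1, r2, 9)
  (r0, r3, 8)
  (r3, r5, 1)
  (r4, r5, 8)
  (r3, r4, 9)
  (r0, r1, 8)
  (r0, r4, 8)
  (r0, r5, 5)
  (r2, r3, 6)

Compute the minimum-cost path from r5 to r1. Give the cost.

13

Some routes from r5 to r1:
r5-r3-r0-r1: 1 + 8 + 8 = 17
r5-r3-r2-r1: 1 + 6 + 9 = 16
r5-r0-r1: 5 + 8 = 13
The minimum is 13.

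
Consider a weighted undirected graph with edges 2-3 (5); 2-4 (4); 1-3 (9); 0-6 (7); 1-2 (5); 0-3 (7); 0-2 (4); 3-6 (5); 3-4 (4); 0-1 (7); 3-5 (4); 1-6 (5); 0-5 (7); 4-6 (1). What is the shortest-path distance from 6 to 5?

Some routes from 6 to 5:
6→4→2→3→5: 1 + 4 + 5 + 4 = 14
6→4→2→0→5: 1 + 4 + 4 + 7 = 16
6→0→5: 7 + 7 = 14
6→1→3→5: 5 + 9 + 4 = 18
6→3→5: 5 + 4 = 9
6→4→3→5: 1 + 4 + 4 = 9
Shortest: 9.

9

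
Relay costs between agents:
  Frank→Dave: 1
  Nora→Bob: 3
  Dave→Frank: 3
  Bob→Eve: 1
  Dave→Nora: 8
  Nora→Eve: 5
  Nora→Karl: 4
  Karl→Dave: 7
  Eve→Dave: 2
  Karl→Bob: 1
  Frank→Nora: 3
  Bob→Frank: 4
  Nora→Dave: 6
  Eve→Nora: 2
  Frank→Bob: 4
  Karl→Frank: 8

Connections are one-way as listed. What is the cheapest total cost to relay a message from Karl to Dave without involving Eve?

6

Routes from Karl to Dave avoiding Eve:
Karl -> Frank -> Nora -> Dave: 8 + 3 + 6 = 17
Karl -> Dave: 7
Karl -> Bob -> Frank -> Dave: 1 + 4 + 1 = 6
Karl -> Bob -> Frank -> Nora -> Dave: 1 + 4 + 3 + 6 = 14
Karl -> Frank -> Dave: 8 + 1 = 9
The minimum is 6.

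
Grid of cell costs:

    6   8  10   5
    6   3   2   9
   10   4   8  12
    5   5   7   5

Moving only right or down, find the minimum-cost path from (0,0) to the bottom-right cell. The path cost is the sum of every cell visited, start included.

36

Best path: r0c0 → r1c0 → r1c1 → r2c1 → r3c1 → r3c2 → r3c3
Cost: 6 + 6 + 3 + 4 + 5 + 7 + 5 = 36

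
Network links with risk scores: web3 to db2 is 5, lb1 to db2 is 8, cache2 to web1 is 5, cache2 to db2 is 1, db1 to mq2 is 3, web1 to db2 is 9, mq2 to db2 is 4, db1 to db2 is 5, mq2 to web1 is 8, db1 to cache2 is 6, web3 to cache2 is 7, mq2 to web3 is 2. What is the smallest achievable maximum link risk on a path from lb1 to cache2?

8

Some routes from lb1 to cache2:
lb1-db2-web3-cache2: max(8, 5, 7) = 8
lb1-db2-web3-mq2-db1-cache2: max(8, 5, 2, 3, 6) = 8
lb1-db2-web3-mq2-web1-cache2: max(8, 5, 2, 8, 5) = 8
Best route has worst link 8.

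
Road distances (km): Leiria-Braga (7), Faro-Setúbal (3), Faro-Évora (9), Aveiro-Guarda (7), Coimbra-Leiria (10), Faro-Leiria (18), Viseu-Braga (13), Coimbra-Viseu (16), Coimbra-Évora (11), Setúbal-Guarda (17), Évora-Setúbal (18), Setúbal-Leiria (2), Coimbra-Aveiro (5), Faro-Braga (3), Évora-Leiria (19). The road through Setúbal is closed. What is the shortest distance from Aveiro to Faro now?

Some routes from Aveiro to Faro avoiding Setúbal:
Aveiro - Coimbra - Viseu - Braga - Faro: 5 + 16 + 13 + 3 = 37
Aveiro - Coimbra - Évora - Faro: 5 + 11 + 9 = 25
Aveiro - Coimbra - Leiria - Évora - Faro: 5 + 10 + 19 + 9 = 43
Aveiro - Coimbra - Leiria - Braga - Faro: 5 + 10 + 7 + 3 = 25
Aveiro - Coimbra - Leiria - Faro: 5 + 10 + 18 = 33
Shortest: 25 km.

25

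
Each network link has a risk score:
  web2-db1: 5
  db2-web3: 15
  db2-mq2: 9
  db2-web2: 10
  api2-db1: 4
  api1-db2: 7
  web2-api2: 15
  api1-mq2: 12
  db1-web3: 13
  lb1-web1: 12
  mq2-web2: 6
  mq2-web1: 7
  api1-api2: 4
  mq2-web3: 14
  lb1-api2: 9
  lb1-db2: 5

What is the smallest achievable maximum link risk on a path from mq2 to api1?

6

A few of the mq2→api1 routes:
mq2→db2→api1: max(9, 7) = 9
mq2→db2→lb1→api2→api1: max(9, 5, 9, 4) = 9
mq2→web2→db1→api2→api1: max(6, 5, 4, 4) = 6
mq2→web2→db1→api2→lb1→db2→api1: max(6, 5, 4, 9, 5, 7) = 9
Best route has worst link 6.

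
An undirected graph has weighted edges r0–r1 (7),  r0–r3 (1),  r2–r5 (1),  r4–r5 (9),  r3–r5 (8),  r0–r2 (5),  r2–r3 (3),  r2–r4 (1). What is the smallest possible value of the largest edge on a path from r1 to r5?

7

Some routes from r1 to r5:
r1 → r0 → r3 → r2 → r5: max(7, 1, 3, 1) = 7
r1 → r0 → r2 → r5: max(7, 5, 1) = 7
r1 → r0 → r3 → r5: max(7, 1, 8) = 8
r1 → r0 → r2 → r3 → r5: max(7, 5, 3, 8) = 8
r1 → r0 → r3 → r2 → r4 → r5: max(7, 1, 3, 1, 9) = 9
Smallest bottleneck: 7.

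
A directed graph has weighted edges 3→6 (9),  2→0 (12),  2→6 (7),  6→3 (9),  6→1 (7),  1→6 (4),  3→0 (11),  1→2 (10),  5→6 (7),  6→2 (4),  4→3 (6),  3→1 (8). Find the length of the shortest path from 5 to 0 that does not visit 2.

27

Paths from 5 to 0 avoiding 2:
5 → 6 → 3 → 0: 7 + 9 + 11 = 27
Shortest: 27.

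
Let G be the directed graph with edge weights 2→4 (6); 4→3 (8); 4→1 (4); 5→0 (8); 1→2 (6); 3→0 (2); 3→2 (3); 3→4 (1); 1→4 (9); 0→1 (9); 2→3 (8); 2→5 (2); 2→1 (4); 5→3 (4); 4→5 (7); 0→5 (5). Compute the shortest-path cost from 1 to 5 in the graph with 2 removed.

Paths from 1 to 5 avoiding 2:
1 -> 4 -> 5: 9 + 7 = 16
1 -> 4 -> 3 -> 0 -> 5: 9 + 8 + 2 + 5 = 24
Best route has total 16.

16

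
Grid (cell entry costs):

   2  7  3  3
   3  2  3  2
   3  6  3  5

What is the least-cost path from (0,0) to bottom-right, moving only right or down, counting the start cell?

Cheapest: [0,0] → [1,0] → [1,1] → [1,2] → [1,3] → [2,3]
  2 + 3 + 2 + 3 + 2 + 5 = 17

17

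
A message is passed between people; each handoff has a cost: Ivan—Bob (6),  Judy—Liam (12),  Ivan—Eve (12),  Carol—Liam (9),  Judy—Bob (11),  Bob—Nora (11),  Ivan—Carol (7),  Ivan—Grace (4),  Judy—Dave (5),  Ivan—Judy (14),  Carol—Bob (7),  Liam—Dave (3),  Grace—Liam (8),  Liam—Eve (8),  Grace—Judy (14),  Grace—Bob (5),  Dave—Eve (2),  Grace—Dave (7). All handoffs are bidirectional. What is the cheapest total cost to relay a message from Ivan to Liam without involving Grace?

A few of the Ivan→Liam routes:
Ivan→Bob→Judy→Dave→Liam: 6 + 11 + 5 + 3 = 25
Ivan→Carol→Liam: 7 + 9 = 16
Ivan→Bob→Carol→Liam: 6 + 7 + 9 = 22
Ivan→Eve→Dave→Liam: 12 + 2 + 3 = 17
Ivan→Eve→Liam: 12 + 8 = 20
Ivan→Judy→Dave→Liam: 14 + 5 + 3 = 22
The minimum is 16.

16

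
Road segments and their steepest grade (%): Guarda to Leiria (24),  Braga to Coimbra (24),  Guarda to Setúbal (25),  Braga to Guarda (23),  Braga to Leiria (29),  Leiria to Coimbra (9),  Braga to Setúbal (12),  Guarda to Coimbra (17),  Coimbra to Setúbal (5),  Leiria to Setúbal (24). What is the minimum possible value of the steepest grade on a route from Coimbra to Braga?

Some routes from Coimbra to Braga:
Coimbra - Guarda - Braga: max(17, 23) = 23
Coimbra - Setúbal - Braga: max(5, 12) = 12
Coimbra - Braga: max(24) = 24
The minimum achievable maximum is 12%.

12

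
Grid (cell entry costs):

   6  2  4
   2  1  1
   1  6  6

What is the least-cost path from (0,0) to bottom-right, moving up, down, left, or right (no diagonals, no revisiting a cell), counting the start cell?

One optimal route is [0,0] -> [0,1] -> [1,1] -> [1,2] -> [2,2].
Its cost is 6 + 2 + 1 + 1 + 6 = 16.

16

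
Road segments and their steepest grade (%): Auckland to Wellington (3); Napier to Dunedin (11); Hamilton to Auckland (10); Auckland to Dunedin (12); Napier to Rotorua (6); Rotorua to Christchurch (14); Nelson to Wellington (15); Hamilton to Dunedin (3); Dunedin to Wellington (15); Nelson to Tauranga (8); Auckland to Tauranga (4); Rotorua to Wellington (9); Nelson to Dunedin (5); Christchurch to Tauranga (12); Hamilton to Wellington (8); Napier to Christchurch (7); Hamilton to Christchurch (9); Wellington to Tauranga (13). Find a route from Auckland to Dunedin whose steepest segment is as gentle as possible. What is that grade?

Some routes from Auckland to Dunedin:
Auckland-Wellington-Rotorua-Napier-Christchurch-Hamilton-Dunedin: max(3, 9, 6, 7, 9, 3) = 9
Auckland-Hamilton-Wellington-Rotorua-Napier-Dunedin: max(10, 8, 9, 6, 11) = 11
Auckland-Tauranga-Nelson-Dunedin: max(4, 8, 5) = 8
Auckland-Wellington-Hamilton-Dunedin: max(3, 8, 3) = 8
Auckland-Hamilton-Dunedin: max(10, 3) = 10
The minimum achievable maximum is 8%.

8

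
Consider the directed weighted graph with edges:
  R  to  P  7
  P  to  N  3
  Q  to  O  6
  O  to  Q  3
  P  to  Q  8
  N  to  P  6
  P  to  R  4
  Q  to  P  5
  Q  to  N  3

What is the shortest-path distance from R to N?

10

Routes from R to N:
R - P - N: 7 + 3 = 10
R - P - Q - N: 7 + 8 + 3 = 18
Shortest: 10.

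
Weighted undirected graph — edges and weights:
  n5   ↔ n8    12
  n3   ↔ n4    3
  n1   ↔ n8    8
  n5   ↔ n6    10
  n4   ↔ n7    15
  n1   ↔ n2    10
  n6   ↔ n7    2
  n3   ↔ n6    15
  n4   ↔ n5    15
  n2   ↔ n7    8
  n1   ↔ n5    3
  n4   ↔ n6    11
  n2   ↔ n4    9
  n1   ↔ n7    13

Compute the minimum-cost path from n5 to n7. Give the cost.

Some routes from n5 to n7:
n5 → n1 → n2 → n7: 3 + 10 + 8 = 21
n5 → n6 → n7: 10 + 2 = 12
n5 → n4 → n2 → n7: 15 + 9 + 8 = 32
n5 → n4 → n7: 15 + 15 = 30
n5 → n1 → n7: 3 + 13 = 16
n5 → n4 → n6 → n7: 15 + 11 + 2 = 28
The minimum is 12.

12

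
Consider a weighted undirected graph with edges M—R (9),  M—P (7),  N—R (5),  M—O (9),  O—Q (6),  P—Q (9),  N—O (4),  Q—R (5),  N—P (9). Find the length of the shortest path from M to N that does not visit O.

14

Paths from M to N avoiding O:
M→R→Q→P→N: 9 + 5 + 9 + 9 = 32
M→R→N: 9 + 5 = 14
M→P→N: 7 + 9 = 16
M→P→Q→R→N: 7 + 9 + 5 + 5 = 26
The minimum is 14.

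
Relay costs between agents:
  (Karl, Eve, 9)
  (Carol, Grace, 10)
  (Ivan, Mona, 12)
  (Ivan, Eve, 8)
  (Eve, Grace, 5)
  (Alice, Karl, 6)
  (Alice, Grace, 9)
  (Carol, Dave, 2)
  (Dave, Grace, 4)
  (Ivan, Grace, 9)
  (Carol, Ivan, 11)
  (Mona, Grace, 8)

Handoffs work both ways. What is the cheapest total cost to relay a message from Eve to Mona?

13

Comparing a few candidate routes:
Eve→Grace→Mona: 5 + 8 = 13
Eve→Ivan→Mona: 8 + 12 = 20
Eve→Grace→Ivan→Mona: 5 + 9 + 12 = 26
Eve→Ivan→Grace→Mona: 8 + 9 + 8 = 25
Shortest: 13.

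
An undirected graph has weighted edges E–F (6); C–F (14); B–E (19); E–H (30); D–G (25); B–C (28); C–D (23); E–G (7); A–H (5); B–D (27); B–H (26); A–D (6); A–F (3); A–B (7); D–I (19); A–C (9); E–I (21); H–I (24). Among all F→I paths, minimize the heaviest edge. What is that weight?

Checking several routes:
F-A-B-E-I: max(3, 7, 19, 21) = 21
F-A-D-I: max(3, 6, 19) = 19
F-C-A-D-I: max(14, 9, 6, 19) = 19
F-E-B-A-D-I: max(6, 19, 7, 6, 19) = 19
Smallest bottleneck: 19.

19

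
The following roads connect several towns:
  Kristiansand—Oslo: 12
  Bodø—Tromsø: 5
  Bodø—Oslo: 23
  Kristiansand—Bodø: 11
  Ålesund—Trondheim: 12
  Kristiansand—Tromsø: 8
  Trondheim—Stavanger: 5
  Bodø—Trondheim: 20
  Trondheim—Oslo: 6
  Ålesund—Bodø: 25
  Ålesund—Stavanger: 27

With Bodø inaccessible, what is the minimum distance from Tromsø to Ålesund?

38

Candidate routes:
Tromsø -> Kristiansand -> Oslo -> Trondheim -> Stavanger -> Ålesund: 8 + 12 + 6 + 5 + 27 = 58
Tromsø -> Kristiansand -> Oslo -> Trondheim -> Ålesund: 8 + 12 + 6 + 12 = 38
Best route has total 38.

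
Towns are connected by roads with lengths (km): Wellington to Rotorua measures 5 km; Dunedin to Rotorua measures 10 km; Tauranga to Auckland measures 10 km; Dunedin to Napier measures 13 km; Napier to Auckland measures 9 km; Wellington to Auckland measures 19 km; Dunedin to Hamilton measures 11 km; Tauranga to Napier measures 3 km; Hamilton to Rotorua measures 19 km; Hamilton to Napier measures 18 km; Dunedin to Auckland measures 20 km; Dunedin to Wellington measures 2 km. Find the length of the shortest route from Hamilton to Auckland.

27

A few of the Hamilton→Auckland routes:
Hamilton - Dunedin - Napier - Auckland: 11 + 13 + 9 = 33
Hamilton - Napier - Auckland: 18 + 9 = 27
Hamilton - Napier - Tauranga - Auckland: 18 + 3 + 10 = 31
Hamilton - Dunedin - Napier - Tauranga - Auckland: 11 + 13 + 3 + 10 = 37
Hamilton - Dunedin - Auckland: 11 + 20 = 31
Hamilton - Dunedin - Wellington - Auckland: 11 + 2 + 19 = 32
The minimum is 27 km.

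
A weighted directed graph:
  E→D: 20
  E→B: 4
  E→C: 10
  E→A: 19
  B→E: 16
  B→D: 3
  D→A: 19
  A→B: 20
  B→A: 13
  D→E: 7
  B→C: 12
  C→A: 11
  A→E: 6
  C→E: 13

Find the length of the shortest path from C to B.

17

Candidate routes:
C→E→A→B: 13 + 19 + 20 = 52
C→A→E→B: 11 + 6 + 4 = 21
C→E→D→A→B: 13 + 20 + 19 + 20 = 72
C→A→B: 11 + 20 = 31
C→E→B: 13 + 4 = 17
Best route has total 17.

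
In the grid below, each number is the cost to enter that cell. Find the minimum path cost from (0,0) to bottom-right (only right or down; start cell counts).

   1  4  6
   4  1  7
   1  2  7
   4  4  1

13

Take r0c0 → r0c1 → r1c1 → r2c1 → r3c1 → r3c2 for a total of 1 + 4 + 1 + 2 + 4 + 1 = 13.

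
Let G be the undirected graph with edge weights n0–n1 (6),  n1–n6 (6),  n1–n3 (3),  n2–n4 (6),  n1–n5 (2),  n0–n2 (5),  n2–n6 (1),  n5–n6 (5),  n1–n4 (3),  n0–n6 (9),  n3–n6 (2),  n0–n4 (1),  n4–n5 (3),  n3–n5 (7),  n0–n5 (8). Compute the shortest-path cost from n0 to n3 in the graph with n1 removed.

8

Some routes from n0 to n3 avoiding n1:
n0 - n4 - n5 - n6 - n3: 1 + 3 + 5 + 2 = 11
n0 - n4 - n5 - n3: 1 + 3 + 7 = 11
n0 - n6 - n3: 9 + 2 = 11
n0 - n2 - n6 - n3: 5 + 1 + 2 = 8
n0 - n4 - n2 - n6 - n3: 1 + 6 + 1 + 2 = 10
Best route has total 8.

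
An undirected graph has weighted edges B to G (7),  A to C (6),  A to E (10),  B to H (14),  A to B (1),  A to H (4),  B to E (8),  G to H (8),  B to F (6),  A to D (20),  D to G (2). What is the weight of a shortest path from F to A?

Some routes from F to A:
F → B → G → D → A: 6 + 7 + 2 + 20 = 35
F → B → E → A: 6 + 8 + 10 = 24
F → B → H → A: 6 + 14 + 4 = 24
F → B → G → H → A: 6 + 7 + 8 + 4 = 25
F → B → A: 6 + 1 = 7
The minimum is 7.

7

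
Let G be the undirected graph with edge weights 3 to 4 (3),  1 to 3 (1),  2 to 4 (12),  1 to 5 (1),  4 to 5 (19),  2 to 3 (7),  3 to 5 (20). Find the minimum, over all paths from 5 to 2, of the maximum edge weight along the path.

7

Checking several routes:
5 → 3 → 4 → 2: max(20, 3, 12) = 20
5 → 1 → 3 → 4 → 2: max(1, 1, 3, 12) = 12
5 → 4 → 3 → 2: max(19, 3, 7) = 19
5 → 1 → 3 → 2: max(1, 1, 7) = 7
5 → 4 → 2: max(19, 12) = 19
The minimum achievable maximum is 7.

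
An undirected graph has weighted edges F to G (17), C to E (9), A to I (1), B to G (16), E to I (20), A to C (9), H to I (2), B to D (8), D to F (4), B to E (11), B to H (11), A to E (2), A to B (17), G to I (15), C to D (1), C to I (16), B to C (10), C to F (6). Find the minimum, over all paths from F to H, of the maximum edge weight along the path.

9

Some routes from F to H:
F→D→B→C→E→A→I→H: max(4, 8, 10, 9, 2, 1, 2) = 10
F→D→B→C→A→I→H: max(4, 8, 10, 9, 1, 2) = 10
F→C→E→A→I→H: max(6, 9, 2, 1, 2) = 9
F→D→C→A→I→H: max(4, 1, 9, 1, 2) = 9
F→D→C→E→A→I→H: max(4, 1, 9, 2, 1, 2) = 9
F→C→A→I→H: max(6, 9, 1, 2) = 9
Best route has worst link 9.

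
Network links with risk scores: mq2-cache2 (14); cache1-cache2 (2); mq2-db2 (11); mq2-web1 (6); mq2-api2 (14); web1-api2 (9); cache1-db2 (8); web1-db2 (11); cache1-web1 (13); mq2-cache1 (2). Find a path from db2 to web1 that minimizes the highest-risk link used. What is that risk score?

8

A few of the db2→web1 routes:
db2-mq2-cache1-web1: max(11, 2, 13) = 13
db2-mq2-web1: max(11, 6) = 11
db2-cache1-mq2-web1: max(8, 2, 6) = 8
db2-cache1-cache2-mq2-web1: max(8, 2, 14, 6) = 14
db2-web1: max(11) = 11
db2-cache1-web1: max(8, 13) = 13
Smallest bottleneck: 8.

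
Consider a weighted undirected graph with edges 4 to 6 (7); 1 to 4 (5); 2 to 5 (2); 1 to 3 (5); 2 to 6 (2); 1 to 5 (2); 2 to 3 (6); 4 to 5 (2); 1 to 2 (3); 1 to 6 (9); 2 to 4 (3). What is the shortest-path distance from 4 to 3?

Comparing a few candidate routes:
4 → 1 → 3: 5 + 5 = 10
4 → 2 → 3: 3 + 6 = 9
4 → 5 → 2 → 1 → 3: 2 + 2 + 3 + 5 = 12
4 → 5 → 2 → 3: 2 + 2 + 6 = 10
4 → 5 → 1 → 3: 2 + 2 + 5 = 9
4 → 2 → 1 → 3: 3 + 3 + 5 = 11
The minimum is 9.

9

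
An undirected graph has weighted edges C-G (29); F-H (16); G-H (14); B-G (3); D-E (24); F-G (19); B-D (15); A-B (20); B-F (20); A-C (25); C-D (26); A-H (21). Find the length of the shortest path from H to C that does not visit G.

46

Routes from H to C avoiding G:
H-A-C: 21 + 25 = 46
H-F-B-D-C: 16 + 20 + 15 + 26 = 77
H-F-B-A-C: 16 + 20 + 20 + 25 = 81
H-A-B-D-C: 21 + 20 + 15 + 26 = 82
Best route has total 46.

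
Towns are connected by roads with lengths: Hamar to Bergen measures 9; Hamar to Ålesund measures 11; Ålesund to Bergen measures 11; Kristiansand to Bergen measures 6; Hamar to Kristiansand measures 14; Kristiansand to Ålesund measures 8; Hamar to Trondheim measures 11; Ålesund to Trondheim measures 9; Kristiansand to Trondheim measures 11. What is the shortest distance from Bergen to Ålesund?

A few of the Bergen→Ålesund routes:
Bergen -> Hamar -> Ålesund: 9 + 11 = 20
Bergen -> Kristiansand -> Ålesund: 6 + 8 = 14
Bergen -> Kristiansand -> Trondheim -> Ålesund: 6 + 11 + 9 = 26
Bergen -> Ålesund: 11
The minimum is 11.

11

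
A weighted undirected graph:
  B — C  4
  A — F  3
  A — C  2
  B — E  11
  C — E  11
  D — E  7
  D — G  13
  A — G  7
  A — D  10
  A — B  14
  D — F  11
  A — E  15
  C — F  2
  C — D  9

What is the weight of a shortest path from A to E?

13

Checking several routes:
A -> D -> E: 10 + 7 = 17
A -> C -> E: 2 + 11 = 13
A -> C -> B -> E: 2 + 4 + 11 = 17
A -> E: 15
A -> F -> C -> E: 3 + 2 + 11 = 16
Best route has total 13.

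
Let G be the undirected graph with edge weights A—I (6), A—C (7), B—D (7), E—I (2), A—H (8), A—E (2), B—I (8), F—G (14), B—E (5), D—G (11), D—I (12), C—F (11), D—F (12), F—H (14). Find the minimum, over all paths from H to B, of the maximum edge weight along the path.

Comparing a few candidate routes:
H-A-I-B: max(8, 6, 8) = 8
H-A-E-I-B: max(8, 2, 2, 8) = 8
H-A-E-B: max(8, 2, 5) = 8
Best route has worst link 8.

8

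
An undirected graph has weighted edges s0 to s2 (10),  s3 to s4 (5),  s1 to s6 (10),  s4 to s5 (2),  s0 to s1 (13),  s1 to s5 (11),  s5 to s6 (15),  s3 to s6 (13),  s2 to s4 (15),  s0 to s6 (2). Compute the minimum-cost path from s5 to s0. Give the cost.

17

Comparing a few candidate routes:
s5 - s4 - s3 - s6 - s0: 2 + 5 + 13 + 2 = 22
s5 - s6 - s0: 15 + 2 = 17
s5 - s1 - s6 - s0: 11 + 10 + 2 = 23
Shortest: 17.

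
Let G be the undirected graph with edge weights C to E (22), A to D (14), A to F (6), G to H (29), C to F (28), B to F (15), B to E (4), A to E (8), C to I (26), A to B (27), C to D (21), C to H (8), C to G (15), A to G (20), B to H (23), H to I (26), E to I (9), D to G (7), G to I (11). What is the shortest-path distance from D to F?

Comparing a few candidate routes:
D - G - A - F: 7 + 20 + 6 = 33
D - A - E - B - F: 14 + 8 + 4 + 15 = 41
D - A - F: 14 + 6 = 20
Best route has total 20.

20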